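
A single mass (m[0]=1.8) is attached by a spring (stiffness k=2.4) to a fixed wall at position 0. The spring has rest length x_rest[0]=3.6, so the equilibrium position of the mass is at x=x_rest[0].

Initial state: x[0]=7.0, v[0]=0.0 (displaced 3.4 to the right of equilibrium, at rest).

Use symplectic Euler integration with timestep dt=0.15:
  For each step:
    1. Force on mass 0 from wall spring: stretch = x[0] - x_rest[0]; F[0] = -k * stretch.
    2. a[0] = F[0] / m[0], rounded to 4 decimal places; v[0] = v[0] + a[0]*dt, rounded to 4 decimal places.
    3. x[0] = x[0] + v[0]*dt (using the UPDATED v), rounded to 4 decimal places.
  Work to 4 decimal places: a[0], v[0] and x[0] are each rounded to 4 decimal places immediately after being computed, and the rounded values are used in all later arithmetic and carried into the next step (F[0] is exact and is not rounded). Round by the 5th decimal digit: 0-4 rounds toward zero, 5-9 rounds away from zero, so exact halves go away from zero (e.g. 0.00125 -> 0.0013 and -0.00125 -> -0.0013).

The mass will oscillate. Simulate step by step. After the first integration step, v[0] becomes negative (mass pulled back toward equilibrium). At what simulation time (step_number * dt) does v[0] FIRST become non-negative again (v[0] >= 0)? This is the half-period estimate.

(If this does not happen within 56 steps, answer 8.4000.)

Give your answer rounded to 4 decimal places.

Step 0: x=[7.0000] v=[0.0000]
Step 1: x=[6.8980] v=[-0.6800]
Step 2: x=[6.6971] v=[-1.3396]
Step 3: x=[6.4033] v=[-1.9590]
Step 4: x=[6.0253] v=[-2.5197]
Step 5: x=[5.5746] v=[-3.0048]
Step 6: x=[5.0646] v=[-3.3997]
Step 7: x=[4.5107] v=[-3.6926]
Step 8: x=[3.9295] v=[-3.8747]
Step 9: x=[3.3384] v=[-3.9406]
Step 10: x=[2.7552] v=[-3.8883]
Step 11: x=[2.1973] v=[-3.7193]
Step 12: x=[1.6815] v=[-3.4388]
Step 13: x=[1.2232] v=[-3.0551]
Step 14: x=[0.8362] v=[-2.5797]
Step 15: x=[0.5322] v=[-2.0269]
Step 16: x=[0.3202] v=[-1.4133]
Step 17: x=[0.2066] v=[-0.7573]
Step 18: x=[0.1948] v=[-0.0786]
Step 19: x=[0.2852] v=[0.6024]
First v>=0 after going negative at step 19, time=2.8500

Answer: 2.8500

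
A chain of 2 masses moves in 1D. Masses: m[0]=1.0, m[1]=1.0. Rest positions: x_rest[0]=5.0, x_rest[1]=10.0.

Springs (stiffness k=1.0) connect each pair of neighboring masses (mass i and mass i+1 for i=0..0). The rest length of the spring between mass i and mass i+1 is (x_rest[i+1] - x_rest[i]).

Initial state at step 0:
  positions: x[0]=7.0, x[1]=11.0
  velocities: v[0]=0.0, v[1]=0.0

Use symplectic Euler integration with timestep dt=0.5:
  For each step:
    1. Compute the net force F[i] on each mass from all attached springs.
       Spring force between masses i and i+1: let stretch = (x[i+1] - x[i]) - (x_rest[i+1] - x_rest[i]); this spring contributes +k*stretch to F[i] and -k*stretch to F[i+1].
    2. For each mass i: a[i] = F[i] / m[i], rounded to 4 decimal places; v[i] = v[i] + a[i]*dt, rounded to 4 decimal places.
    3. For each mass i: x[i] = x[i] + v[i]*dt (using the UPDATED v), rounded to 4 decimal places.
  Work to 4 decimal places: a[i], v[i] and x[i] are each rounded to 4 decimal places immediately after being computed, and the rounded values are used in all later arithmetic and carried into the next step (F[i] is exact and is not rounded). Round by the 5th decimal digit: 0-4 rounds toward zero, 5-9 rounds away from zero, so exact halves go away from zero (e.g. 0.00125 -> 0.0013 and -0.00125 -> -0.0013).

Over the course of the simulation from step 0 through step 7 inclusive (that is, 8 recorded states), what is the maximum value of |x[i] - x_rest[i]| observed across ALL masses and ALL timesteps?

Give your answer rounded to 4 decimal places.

Answer: 2.0313

Derivation:
Step 0: x=[7.0000 11.0000] v=[0.0000 0.0000]
Step 1: x=[6.7500 11.2500] v=[-0.5000 0.5000]
Step 2: x=[6.3750 11.6250] v=[-0.7500 0.7500]
Step 3: x=[6.0625 11.9375] v=[-0.6250 0.6250]
Step 4: x=[5.9688 12.0313] v=[-0.1875 0.1875]
Step 5: x=[6.1407 11.8594] v=[0.3438 -0.3438]
Step 6: x=[6.4923 11.5078] v=[0.7032 -0.7032]
Step 7: x=[6.8478 11.1523] v=[0.7110 -0.7110]
Max displacement = 2.0313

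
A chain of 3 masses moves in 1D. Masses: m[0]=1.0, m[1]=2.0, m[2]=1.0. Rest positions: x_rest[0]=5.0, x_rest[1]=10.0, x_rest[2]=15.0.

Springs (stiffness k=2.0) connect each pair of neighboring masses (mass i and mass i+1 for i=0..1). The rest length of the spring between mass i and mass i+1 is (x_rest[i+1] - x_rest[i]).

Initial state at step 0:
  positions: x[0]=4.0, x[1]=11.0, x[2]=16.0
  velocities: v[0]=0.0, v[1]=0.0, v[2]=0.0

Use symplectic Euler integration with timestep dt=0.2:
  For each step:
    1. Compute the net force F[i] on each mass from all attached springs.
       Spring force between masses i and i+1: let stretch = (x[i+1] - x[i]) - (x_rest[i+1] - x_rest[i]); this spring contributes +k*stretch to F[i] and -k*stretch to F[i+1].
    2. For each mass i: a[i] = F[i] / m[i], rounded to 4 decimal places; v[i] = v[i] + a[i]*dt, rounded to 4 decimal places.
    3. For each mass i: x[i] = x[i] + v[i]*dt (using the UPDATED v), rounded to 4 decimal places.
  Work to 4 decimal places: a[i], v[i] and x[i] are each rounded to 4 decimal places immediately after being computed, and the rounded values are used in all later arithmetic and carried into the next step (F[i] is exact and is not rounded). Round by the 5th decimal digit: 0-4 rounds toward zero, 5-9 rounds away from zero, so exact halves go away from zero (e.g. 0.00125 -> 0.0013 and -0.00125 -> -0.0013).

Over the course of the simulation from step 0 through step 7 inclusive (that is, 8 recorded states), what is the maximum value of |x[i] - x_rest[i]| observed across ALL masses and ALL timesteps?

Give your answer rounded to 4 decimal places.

Step 0: x=[4.0000 11.0000 16.0000] v=[0.0000 0.0000 0.0000]
Step 1: x=[4.1600 10.9200 16.0000] v=[0.8000 -0.4000 0.0000]
Step 2: x=[4.4608 10.7728 15.9936] v=[1.5040 -0.7360 -0.0320]
Step 3: x=[4.8666 10.5820 15.9695] v=[2.0288 -0.9542 -0.1203]
Step 4: x=[5.3296 10.3780 15.9144] v=[2.3150 -1.0198 -0.2753]
Step 5: x=[5.7965 10.1936 15.8164] v=[2.3344 -0.9222 -0.4899]
Step 6: x=[6.2151 10.0582 15.6686] v=[2.0932 -0.6771 -0.7390]
Step 7: x=[6.5412 9.9935 15.4720] v=[1.6304 -0.3236 -0.9832]
Max displacement = 1.5412

Answer: 1.5412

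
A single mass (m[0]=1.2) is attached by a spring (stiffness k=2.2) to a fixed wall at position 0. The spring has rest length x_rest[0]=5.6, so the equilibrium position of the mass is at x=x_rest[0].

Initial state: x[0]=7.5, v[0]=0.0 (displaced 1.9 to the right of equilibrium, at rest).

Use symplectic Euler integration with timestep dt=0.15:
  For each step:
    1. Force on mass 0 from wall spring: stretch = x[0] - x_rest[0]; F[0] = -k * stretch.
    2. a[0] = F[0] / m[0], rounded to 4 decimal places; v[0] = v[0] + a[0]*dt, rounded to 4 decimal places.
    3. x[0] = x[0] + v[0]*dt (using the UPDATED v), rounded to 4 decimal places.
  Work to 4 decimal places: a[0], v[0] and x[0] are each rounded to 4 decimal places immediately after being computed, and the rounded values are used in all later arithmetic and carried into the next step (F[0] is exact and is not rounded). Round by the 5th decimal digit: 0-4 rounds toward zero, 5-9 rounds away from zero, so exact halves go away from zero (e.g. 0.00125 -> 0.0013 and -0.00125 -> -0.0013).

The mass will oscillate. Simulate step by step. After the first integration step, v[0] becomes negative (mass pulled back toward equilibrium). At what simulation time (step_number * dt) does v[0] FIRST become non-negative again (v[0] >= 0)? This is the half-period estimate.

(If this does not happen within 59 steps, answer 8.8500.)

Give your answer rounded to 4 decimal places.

Answer: 2.4000

Derivation:
Step 0: x=[7.5000] v=[0.0000]
Step 1: x=[7.4216] v=[-0.5225]
Step 2: x=[7.2681] v=[-1.0234]
Step 3: x=[7.0458] v=[-1.4821]
Step 4: x=[6.7638] v=[-1.8797]
Step 5: x=[6.4338] v=[-2.1997]
Step 6: x=[6.0695] v=[-2.4290]
Step 7: x=[5.6858] v=[-2.5581]
Step 8: x=[5.2985] v=[-2.5817]
Step 9: x=[4.9237] v=[-2.4988]
Step 10: x=[4.5768] v=[-2.3128]
Step 11: x=[4.2721] v=[-2.0314]
Step 12: x=[4.0222] v=[-1.6662]
Step 13: x=[3.8374] v=[-1.2323]
Step 14: x=[3.7253] v=[-0.7476]
Step 15: x=[3.6905] v=[-0.2321]
Step 16: x=[3.7345] v=[0.2930]
First v>=0 after going negative at step 16, time=2.4000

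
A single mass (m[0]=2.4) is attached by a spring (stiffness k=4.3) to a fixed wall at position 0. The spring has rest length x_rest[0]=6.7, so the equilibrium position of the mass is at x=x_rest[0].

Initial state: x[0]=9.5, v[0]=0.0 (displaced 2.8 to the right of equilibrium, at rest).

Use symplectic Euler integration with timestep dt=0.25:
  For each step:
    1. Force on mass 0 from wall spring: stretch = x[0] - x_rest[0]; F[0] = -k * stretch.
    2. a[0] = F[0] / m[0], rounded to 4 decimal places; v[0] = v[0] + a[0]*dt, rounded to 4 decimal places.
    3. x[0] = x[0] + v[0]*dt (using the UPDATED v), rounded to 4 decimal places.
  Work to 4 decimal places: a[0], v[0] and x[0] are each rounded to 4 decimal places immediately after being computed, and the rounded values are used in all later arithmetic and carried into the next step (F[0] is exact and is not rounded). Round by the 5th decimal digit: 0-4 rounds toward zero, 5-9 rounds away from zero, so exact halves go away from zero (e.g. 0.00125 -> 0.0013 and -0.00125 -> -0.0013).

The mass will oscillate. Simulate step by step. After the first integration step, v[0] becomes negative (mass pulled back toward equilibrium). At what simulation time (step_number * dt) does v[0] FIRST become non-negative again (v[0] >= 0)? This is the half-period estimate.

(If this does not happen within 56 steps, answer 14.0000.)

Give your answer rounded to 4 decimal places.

Step 0: x=[9.5000] v=[0.0000]
Step 1: x=[9.1865] v=[-1.2542]
Step 2: x=[8.5945] v=[-2.3680]
Step 3: x=[7.7904] v=[-3.2166]
Step 4: x=[6.8642] v=[-3.7050]
Step 5: x=[5.9196] v=[-3.7786]
Step 6: x=[5.0623] v=[-3.4291]
Step 7: x=[4.3884] v=[-2.6956]
Step 8: x=[3.9734] v=[-1.6602]
Step 9: x=[3.8637] v=[-0.4389]
Step 10: x=[4.0716] v=[0.8315]
First v>=0 after going negative at step 10, time=2.5000

Answer: 2.5000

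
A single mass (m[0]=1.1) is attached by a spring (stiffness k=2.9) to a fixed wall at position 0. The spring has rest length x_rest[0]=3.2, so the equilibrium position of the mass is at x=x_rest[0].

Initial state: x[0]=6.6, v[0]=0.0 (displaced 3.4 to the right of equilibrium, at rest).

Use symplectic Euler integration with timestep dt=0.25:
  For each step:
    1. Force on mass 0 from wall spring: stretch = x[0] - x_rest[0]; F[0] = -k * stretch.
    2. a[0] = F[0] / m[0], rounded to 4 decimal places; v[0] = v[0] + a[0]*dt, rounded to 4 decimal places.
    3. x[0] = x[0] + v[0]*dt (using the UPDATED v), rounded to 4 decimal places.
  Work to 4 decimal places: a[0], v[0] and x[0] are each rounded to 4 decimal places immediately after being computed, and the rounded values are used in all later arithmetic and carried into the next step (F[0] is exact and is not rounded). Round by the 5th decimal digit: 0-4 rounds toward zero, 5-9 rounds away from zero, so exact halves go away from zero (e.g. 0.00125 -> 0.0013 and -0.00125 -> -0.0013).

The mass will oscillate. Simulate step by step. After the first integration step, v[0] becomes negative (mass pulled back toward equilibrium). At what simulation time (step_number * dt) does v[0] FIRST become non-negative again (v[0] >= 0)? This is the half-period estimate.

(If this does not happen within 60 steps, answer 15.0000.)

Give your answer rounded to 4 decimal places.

Answer: 2.0000

Derivation:
Step 0: x=[6.6000] v=[0.0000]
Step 1: x=[6.0398] v=[-2.2409]
Step 2: x=[5.0117] v=[-4.1126]
Step 3: x=[3.6850] v=[-5.3067]
Step 4: x=[2.2784] v=[-5.6264]
Step 5: x=[1.0237] v=[-5.0190]
Step 6: x=[0.1276] v=[-3.5846]
Step 7: x=[-0.2623] v=[-1.5596]
Step 8: x=[-0.0817] v=[0.7224]
First v>=0 after going negative at step 8, time=2.0000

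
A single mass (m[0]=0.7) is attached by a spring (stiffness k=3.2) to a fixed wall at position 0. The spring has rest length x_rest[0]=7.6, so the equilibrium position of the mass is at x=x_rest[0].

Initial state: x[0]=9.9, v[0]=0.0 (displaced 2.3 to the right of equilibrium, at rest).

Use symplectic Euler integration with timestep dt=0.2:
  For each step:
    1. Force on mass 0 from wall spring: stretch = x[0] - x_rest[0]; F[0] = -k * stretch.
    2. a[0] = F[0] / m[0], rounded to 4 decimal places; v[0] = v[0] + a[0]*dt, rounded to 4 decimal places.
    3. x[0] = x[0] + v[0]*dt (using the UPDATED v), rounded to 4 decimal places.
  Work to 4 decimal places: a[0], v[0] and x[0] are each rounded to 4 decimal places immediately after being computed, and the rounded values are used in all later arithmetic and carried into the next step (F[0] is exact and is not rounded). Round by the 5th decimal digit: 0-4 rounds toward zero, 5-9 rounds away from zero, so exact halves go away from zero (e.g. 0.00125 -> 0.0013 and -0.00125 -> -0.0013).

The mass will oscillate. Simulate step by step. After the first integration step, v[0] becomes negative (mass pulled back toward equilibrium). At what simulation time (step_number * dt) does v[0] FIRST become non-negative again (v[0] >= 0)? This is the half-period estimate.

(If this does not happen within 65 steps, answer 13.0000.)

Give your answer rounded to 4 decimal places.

Step 0: x=[9.9000] v=[0.0000]
Step 1: x=[9.4794] v=[-2.1029]
Step 2: x=[8.7152] v=[-3.8212]
Step 3: x=[7.7470] v=[-4.8408]
Step 4: x=[6.7520] v=[-4.9752]
Step 5: x=[5.9120] v=[-4.1999]
Step 6: x=[5.3807] v=[-2.6566]
Step 7: x=[5.2552] v=[-0.6275]
Step 8: x=[5.5585] v=[1.5163]
First v>=0 after going negative at step 8, time=1.6000

Answer: 1.6000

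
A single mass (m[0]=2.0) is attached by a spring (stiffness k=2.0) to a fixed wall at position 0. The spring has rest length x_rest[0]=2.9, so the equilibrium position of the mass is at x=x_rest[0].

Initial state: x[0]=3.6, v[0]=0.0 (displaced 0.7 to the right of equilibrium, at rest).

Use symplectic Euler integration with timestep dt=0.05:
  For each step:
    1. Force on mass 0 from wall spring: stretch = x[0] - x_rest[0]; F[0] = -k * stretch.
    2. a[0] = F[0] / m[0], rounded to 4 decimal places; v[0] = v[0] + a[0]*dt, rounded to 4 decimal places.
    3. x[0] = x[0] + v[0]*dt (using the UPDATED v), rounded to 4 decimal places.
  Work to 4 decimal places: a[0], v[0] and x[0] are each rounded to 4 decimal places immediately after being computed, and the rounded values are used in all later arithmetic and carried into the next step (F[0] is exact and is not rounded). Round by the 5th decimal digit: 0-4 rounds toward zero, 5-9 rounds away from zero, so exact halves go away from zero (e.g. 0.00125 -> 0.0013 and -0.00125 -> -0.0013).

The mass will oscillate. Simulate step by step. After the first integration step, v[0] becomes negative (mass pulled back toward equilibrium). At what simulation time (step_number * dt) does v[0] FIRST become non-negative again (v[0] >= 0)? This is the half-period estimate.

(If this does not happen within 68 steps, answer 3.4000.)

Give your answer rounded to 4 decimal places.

Step 0: x=[3.6000] v=[0.0000]
Step 1: x=[3.5983] v=[-0.0350]
Step 2: x=[3.5948] v=[-0.0699]
Step 3: x=[3.5896] v=[-0.1046]
Step 4: x=[3.5826] v=[-0.1391]
Step 5: x=[3.5739] v=[-0.1732]
Step 6: x=[3.5636] v=[-0.2069]
Step 7: x=[3.5516] v=[-0.2401]
Step 8: x=[3.5380] v=[-0.2727]
Step 9: x=[3.5228] v=[-0.3046]
Step 10: x=[3.5060] v=[-0.3357]
Step 11: x=[3.4877] v=[-0.3660]
Step 12: x=[3.4679] v=[-0.3954]
Step 13: x=[3.4467] v=[-0.4238]
Step 14: x=[3.4241] v=[-0.4511]
Step 15: x=[3.4002] v=[-0.4773]
Step 16: x=[3.3751] v=[-0.5023]
Step 17: x=[3.3488] v=[-0.5261]
Step 18: x=[3.3214] v=[-0.5485]
Step 19: x=[3.2929] v=[-0.5696]
Step 20: x=[3.2634] v=[-0.5892]
Step 21: x=[3.2330] v=[-0.6074]
Step 22: x=[3.2018] v=[-0.6241]
Step 23: x=[3.1698] v=[-0.6392]
Step 24: x=[3.1372] v=[-0.6527]
Step 25: x=[3.1040] v=[-0.6646]
Step 26: x=[3.0703] v=[-0.6748]
Step 27: x=[3.0361] v=[-0.6833]
Step 28: x=[3.0016] v=[-0.6901]
Step 29: x=[2.9668] v=[-0.6952]
Step 30: x=[2.9319] v=[-0.6985]
Step 31: x=[2.8969] v=[-0.7001]
Step 32: x=[2.8619] v=[-0.6999]
Step 33: x=[2.8270] v=[-0.6980]
Step 34: x=[2.7923] v=[-0.6944]
Step 35: x=[2.7579] v=[-0.6890]
Step 36: x=[2.7238] v=[-0.6819]
Step 37: x=[2.6901] v=[-0.6731]
Step 38: x=[2.6570] v=[-0.6626]
Step 39: x=[2.6245] v=[-0.6505]
Step 40: x=[2.5927] v=[-0.6367]
Step 41: x=[2.5616] v=[-0.6213]
Step 42: x=[2.5314] v=[-0.6044]
Step 43: x=[2.5021] v=[-0.5860]
Step 44: x=[2.4738] v=[-0.5661]
Step 45: x=[2.4466] v=[-0.5448]
Step 46: x=[2.4205] v=[-0.5221]
Step 47: x=[2.3956] v=[-0.4981]
Step 48: x=[2.3720] v=[-0.4729]
Step 49: x=[2.3497] v=[-0.4465]
Step 50: x=[2.3288] v=[-0.4190]
Step 51: x=[2.3093] v=[-0.3904]
Step 52: x=[2.2913] v=[-0.3609]
Step 53: x=[2.2748] v=[-0.3305]
Step 54: x=[2.2598] v=[-0.2992]
Step 55: x=[2.2464] v=[-0.2672]
Step 56: x=[2.2347] v=[-0.2345]
Step 57: x=[2.2246] v=[-0.2012]
Step 58: x=[2.2162] v=[-0.1674]
Step 59: x=[2.2095] v=[-0.1332]
Step 60: x=[2.2046] v=[-0.0987]
Step 61: x=[2.2014] v=[-0.0639]
Step 62: x=[2.2000] v=[-0.0290]
Step 63: x=[2.2003] v=[0.0060]
First v>=0 after going negative at step 63, time=3.1500

Answer: 3.1500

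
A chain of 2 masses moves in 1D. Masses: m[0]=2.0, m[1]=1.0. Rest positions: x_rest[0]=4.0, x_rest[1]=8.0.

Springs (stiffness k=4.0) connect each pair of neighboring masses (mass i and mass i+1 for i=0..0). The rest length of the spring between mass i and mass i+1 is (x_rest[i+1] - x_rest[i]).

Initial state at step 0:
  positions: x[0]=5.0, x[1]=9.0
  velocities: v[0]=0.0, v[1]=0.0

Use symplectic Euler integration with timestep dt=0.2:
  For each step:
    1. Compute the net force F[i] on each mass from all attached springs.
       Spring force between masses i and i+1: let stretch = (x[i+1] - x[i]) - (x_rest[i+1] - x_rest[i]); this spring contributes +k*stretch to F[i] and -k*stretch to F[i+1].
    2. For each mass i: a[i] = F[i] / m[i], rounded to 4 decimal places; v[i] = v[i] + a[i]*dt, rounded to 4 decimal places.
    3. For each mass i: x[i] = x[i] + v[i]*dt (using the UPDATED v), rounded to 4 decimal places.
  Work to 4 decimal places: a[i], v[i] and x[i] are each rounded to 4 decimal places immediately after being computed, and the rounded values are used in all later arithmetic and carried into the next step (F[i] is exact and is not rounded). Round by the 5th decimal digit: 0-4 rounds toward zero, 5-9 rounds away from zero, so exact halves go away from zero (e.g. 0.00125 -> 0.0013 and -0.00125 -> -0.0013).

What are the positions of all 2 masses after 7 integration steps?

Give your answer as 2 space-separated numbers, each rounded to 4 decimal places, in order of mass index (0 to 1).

Answer: 5.0000 9.0000

Derivation:
Step 0: x=[5.0000 9.0000] v=[0.0000 0.0000]
Step 1: x=[5.0000 9.0000] v=[0.0000 0.0000]
Step 2: x=[5.0000 9.0000] v=[0.0000 0.0000]
Step 3: x=[5.0000 9.0000] v=[0.0000 0.0000]
Step 4: x=[5.0000 9.0000] v=[0.0000 0.0000]
Step 5: x=[5.0000 9.0000] v=[0.0000 0.0000]
Step 6: x=[5.0000 9.0000] v=[0.0000 0.0000]
Step 7: x=[5.0000 9.0000] v=[0.0000 0.0000]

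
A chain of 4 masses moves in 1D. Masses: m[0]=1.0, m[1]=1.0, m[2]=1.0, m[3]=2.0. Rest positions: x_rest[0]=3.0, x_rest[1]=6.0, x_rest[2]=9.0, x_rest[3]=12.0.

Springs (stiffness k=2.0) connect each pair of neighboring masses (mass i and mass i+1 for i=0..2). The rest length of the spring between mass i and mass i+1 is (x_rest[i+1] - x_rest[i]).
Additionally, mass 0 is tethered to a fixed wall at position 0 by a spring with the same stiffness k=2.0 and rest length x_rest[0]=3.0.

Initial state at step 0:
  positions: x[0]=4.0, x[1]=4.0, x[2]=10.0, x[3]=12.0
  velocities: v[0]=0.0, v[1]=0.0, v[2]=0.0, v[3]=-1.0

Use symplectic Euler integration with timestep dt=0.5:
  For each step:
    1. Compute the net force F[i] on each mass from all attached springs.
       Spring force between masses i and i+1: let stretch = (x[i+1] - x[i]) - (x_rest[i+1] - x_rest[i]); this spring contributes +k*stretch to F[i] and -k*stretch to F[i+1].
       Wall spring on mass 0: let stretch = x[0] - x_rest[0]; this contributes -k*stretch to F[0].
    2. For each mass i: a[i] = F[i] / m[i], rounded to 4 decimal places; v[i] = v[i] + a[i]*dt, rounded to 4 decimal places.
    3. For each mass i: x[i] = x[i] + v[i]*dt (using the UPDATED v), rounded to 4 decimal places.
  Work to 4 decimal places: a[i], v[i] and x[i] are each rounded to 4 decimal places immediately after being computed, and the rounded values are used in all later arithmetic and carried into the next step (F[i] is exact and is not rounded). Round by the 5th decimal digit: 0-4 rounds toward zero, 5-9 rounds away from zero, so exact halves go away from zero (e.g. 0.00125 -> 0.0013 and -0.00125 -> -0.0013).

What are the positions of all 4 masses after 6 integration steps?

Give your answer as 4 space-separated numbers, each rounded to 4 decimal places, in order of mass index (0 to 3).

Answer: 1.0879 7.1416 6.0083 10.8792

Derivation:
Step 0: x=[4.0000 4.0000 10.0000 12.0000] v=[0.0000 0.0000 0.0000 -1.0000]
Step 1: x=[2.0000 7.0000 8.0000 11.7500] v=[-4.0000 6.0000 -4.0000 -0.5000]
Step 2: x=[1.5000 8.0000 7.3750 11.3125] v=[-1.0000 2.0000 -1.2500 -0.8750]
Step 3: x=[3.5000 5.4375 9.0313 10.6406] v=[4.0000 -5.1250 3.3125 -1.3438]
Step 4: x=[4.7188 3.7032 9.6953 10.3164] v=[2.4375 -3.4687 1.3280 -0.6485]
Step 5: x=[3.0704 5.4727 7.6738 10.5869] v=[-3.2969 3.5390 -4.0430 0.5410]
Step 6: x=[1.0879 7.1416 6.0083 10.8792] v=[-3.9650 3.3378 -3.3310 0.5845]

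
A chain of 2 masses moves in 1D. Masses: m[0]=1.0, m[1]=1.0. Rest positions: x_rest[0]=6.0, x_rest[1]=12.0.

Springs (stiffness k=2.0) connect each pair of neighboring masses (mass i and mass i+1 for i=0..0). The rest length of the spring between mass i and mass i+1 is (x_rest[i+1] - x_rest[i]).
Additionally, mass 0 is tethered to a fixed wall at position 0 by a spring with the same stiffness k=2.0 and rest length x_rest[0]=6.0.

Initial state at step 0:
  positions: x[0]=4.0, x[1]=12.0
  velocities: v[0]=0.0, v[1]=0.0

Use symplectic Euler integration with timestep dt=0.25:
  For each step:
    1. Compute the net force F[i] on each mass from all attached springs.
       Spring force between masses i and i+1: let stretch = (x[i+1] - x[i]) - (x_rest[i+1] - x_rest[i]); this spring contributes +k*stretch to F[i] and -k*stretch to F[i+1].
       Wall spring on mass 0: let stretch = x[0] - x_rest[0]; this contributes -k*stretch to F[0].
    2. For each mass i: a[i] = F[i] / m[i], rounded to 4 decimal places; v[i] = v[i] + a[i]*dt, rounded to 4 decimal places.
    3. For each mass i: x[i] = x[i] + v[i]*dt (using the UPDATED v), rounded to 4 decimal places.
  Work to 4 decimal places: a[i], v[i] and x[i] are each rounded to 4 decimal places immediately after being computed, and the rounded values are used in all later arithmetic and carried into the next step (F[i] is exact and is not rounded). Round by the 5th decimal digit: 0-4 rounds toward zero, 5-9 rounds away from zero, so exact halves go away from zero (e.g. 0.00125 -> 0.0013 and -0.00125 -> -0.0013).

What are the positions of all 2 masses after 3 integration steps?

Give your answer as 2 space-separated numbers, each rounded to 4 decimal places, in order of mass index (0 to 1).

Answer: 6.2696 10.9376

Derivation:
Step 0: x=[4.0000 12.0000] v=[0.0000 0.0000]
Step 1: x=[4.5000 11.7500] v=[2.0000 -1.0000]
Step 2: x=[5.3438 11.3438] v=[3.3750 -1.6250]
Step 3: x=[6.2696 10.9376] v=[3.7031 -1.6250]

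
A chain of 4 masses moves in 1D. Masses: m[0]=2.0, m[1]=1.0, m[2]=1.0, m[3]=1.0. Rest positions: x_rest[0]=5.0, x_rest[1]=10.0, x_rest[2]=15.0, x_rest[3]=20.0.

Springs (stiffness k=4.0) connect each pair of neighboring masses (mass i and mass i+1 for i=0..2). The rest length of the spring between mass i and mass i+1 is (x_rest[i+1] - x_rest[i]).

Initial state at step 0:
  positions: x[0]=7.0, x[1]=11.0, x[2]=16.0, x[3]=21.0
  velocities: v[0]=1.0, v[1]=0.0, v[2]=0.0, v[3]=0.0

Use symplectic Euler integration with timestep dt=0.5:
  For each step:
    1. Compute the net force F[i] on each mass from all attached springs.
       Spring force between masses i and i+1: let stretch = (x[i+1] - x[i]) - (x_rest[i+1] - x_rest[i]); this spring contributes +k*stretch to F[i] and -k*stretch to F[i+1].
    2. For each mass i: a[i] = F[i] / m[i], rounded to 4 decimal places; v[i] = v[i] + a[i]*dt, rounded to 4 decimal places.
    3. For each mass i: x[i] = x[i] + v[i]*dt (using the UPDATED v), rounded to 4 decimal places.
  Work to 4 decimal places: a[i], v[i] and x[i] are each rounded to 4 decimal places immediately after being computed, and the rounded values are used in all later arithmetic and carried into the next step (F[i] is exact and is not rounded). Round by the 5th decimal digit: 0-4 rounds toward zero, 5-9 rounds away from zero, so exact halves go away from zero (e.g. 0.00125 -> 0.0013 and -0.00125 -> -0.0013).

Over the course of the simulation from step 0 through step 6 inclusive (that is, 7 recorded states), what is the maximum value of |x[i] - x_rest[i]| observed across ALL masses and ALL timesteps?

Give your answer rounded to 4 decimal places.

Answer: 3.0000

Derivation:
Step 0: x=[7.0000 11.0000 16.0000 21.0000] v=[1.0000 0.0000 0.0000 0.0000]
Step 1: x=[7.0000 12.0000 16.0000 21.0000] v=[0.0000 2.0000 0.0000 0.0000]
Step 2: x=[7.0000 12.0000 17.0000 21.0000] v=[0.0000 0.0000 2.0000 0.0000]
Step 3: x=[7.0000 12.0000 17.0000 22.0000] v=[0.0000 0.0000 0.0000 2.0000]
Step 4: x=[7.0000 12.0000 17.0000 23.0000] v=[0.0000 0.0000 0.0000 2.0000]
Step 5: x=[7.0000 12.0000 18.0000 23.0000] v=[0.0000 0.0000 2.0000 0.0000]
Step 6: x=[7.0000 13.0000 18.0000 23.0000] v=[0.0000 2.0000 0.0000 0.0000]
Max displacement = 3.0000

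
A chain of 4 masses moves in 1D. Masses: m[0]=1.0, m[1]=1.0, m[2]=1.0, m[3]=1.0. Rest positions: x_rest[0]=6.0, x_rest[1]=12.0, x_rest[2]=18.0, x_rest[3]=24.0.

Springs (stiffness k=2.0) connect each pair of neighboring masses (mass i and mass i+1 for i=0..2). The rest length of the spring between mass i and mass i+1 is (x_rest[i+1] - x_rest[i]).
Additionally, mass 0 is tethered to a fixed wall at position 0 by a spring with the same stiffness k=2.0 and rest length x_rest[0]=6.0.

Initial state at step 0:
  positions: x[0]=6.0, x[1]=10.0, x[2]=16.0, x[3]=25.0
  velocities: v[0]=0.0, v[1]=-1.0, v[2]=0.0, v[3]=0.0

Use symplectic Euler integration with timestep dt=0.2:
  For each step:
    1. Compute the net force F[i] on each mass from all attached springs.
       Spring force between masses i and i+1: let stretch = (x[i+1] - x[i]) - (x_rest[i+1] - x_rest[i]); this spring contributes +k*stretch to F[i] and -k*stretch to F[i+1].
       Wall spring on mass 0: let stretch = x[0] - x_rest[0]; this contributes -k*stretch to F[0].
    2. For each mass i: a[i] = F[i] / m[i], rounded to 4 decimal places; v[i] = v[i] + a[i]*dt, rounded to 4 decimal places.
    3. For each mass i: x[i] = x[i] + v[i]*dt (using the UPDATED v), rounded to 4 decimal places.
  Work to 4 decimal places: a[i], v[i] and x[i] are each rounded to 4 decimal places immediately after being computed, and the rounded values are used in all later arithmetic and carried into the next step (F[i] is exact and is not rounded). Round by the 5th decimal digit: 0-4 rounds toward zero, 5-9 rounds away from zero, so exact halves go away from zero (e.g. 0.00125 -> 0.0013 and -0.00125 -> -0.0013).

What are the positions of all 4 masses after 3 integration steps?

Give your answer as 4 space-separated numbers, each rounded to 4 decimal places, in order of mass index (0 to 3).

Step 0: x=[6.0000 10.0000 16.0000 25.0000] v=[0.0000 -1.0000 0.0000 0.0000]
Step 1: x=[5.8400 9.9600 16.2400 24.7600] v=[-0.8000 -0.2000 1.2000 -1.2000]
Step 2: x=[5.5424 10.0928 16.6592 24.3184] v=[-1.4880 0.6640 2.0960 -2.2080]
Step 3: x=[5.1654 10.3869 17.1658 23.7441] v=[-1.8848 1.4704 2.5331 -2.8717]

Answer: 5.1654 10.3869 17.1658 23.7441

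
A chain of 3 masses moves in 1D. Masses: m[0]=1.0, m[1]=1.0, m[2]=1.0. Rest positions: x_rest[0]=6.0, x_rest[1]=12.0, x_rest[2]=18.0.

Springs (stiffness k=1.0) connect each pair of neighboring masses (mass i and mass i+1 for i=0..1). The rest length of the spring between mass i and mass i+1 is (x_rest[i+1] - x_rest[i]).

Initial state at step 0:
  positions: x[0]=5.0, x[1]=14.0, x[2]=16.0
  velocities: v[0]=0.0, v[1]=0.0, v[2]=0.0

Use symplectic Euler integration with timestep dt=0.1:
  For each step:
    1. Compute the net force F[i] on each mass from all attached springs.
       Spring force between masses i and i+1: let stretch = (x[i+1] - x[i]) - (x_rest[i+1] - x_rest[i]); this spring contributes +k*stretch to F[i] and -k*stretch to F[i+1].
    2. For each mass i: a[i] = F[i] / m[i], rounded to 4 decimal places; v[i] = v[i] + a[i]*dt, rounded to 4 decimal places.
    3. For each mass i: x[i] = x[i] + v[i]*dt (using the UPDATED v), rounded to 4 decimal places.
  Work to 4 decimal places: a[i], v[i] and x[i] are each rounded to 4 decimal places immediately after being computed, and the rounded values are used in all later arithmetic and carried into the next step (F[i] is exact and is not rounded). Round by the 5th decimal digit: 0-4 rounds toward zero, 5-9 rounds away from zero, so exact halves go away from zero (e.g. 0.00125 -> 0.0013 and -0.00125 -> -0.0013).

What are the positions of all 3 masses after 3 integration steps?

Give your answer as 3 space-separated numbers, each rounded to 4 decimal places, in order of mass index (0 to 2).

Answer: 5.1750 13.5904 16.2345

Derivation:
Step 0: x=[5.0000 14.0000 16.0000] v=[0.0000 0.0000 0.0000]
Step 1: x=[5.0300 13.9300 16.0400] v=[0.3000 -0.7000 0.4000]
Step 2: x=[5.0890 13.7921 16.1189] v=[0.5900 -1.3790 0.7890]
Step 3: x=[5.1750 13.5904 16.2345] v=[0.8603 -2.0166 1.1563]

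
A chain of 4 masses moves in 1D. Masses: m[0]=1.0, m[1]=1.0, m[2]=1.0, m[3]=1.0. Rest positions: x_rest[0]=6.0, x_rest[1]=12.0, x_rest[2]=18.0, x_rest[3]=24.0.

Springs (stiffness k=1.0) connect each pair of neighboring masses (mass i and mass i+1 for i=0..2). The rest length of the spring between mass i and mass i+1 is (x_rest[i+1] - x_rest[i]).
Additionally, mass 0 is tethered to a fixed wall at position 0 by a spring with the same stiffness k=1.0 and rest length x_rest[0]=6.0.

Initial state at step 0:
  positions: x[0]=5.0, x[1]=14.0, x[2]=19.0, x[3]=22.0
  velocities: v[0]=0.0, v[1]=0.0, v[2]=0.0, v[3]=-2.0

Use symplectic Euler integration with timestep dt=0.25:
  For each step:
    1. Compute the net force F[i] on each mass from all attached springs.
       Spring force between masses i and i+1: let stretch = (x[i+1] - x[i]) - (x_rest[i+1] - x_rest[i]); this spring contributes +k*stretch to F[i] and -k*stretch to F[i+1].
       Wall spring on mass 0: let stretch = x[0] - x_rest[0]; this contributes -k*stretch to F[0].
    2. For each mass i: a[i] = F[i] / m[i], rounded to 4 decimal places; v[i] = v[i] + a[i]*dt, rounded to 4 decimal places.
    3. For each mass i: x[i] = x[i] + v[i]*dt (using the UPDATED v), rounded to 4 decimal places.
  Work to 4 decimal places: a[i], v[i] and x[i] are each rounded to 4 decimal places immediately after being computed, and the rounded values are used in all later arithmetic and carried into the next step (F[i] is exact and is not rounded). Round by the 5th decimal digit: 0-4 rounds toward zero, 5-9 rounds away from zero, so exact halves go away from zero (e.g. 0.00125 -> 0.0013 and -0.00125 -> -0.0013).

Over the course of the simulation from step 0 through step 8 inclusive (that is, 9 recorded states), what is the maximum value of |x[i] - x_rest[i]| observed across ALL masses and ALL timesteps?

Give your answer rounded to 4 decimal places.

Step 0: x=[5.0000 14.0000 19.0000 22.0000] v=[0.0000 0.0000 0.0000 -2.0000]
Step 1: x=[5.2500 13.7500 18.8750 21.6875] v=[1.0000 -1.0000 -0.5000 -1.2500]
Step 2: x=[5.7031 13.2891 18.6055 21.5742] v=[1.8125 -1.8438 -1.0781 -0.4531]
Step 3: x=[6.2739 12.6863 18.1893 21.6504] v=[2.2832 -2.4112 -1.6650 0.3047]
Step 4: x=[6.8534 12.0267 17.6454 21.8853] v=[2.3178 -2.6386 -2.1755 0.9394]
Step 5: x=[7.3279 11.3949 17.0154 22.2302] v=[1.8978 -2.5273 -2.5202 1.3794]
Step 6: x=[7.5986 10.8602 16.3600 22.6241] v=[1.0826 -2.1389 -2.6216 1.5757]
Step 7: x=[7.5982 10.4654 15.7524 23.0015] v=[-0.0017 -1.5794 -2.4305 1.5097]
Step 8: x=[7.3021 10.2218 15.2674 23.3009] v=[-1.1845 -0.9745 -1.9400 1.1974]
Max displacement = 2.7326

Answer: 2.7326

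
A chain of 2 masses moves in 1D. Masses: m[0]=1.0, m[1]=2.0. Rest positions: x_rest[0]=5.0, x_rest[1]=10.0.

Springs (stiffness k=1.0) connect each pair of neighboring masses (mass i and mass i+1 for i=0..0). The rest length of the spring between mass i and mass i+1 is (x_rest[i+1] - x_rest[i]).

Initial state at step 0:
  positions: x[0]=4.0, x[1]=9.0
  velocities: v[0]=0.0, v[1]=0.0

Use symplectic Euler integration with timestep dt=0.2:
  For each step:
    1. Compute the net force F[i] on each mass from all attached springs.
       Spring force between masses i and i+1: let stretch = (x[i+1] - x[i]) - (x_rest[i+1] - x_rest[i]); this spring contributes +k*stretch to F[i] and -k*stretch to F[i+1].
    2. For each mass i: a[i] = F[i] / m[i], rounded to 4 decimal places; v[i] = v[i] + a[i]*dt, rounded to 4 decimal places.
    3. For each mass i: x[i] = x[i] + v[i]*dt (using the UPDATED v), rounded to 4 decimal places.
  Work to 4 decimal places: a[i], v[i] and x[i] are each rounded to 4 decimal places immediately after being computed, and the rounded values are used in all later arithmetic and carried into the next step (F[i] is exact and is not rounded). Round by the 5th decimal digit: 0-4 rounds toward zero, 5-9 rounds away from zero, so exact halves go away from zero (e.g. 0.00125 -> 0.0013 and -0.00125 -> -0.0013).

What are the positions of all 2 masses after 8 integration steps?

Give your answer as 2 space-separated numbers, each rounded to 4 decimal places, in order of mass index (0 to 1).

Step 0: x=[4.0000 9.0000] v=[0.0000 0.0000]
Step 1: x=[4.0000 9.0000] v=[0.0000 0.0000]
Step 2: x=[4.0000 9.0000] v=[0.0000 0.0000]
Step 3: x=[4.0000 9.0000] v=[0.0000 0.0000]
Step 4: x=[4.0000 9.0000] v=[0.0000 0.0000]
Step 5: x=[4.0000 9.0000] v=[0.0000 0.0000]
Step 6: x=[4.0000 9.0000] v=[0.0000 0.0000]
Step 7: x=[4.0000 9.0000] v=[0.0000 0.0000]
Step 8: x=[4.0000 9.0000] v=[0.0000 0.0000]

Answer: 4.0000 9.0000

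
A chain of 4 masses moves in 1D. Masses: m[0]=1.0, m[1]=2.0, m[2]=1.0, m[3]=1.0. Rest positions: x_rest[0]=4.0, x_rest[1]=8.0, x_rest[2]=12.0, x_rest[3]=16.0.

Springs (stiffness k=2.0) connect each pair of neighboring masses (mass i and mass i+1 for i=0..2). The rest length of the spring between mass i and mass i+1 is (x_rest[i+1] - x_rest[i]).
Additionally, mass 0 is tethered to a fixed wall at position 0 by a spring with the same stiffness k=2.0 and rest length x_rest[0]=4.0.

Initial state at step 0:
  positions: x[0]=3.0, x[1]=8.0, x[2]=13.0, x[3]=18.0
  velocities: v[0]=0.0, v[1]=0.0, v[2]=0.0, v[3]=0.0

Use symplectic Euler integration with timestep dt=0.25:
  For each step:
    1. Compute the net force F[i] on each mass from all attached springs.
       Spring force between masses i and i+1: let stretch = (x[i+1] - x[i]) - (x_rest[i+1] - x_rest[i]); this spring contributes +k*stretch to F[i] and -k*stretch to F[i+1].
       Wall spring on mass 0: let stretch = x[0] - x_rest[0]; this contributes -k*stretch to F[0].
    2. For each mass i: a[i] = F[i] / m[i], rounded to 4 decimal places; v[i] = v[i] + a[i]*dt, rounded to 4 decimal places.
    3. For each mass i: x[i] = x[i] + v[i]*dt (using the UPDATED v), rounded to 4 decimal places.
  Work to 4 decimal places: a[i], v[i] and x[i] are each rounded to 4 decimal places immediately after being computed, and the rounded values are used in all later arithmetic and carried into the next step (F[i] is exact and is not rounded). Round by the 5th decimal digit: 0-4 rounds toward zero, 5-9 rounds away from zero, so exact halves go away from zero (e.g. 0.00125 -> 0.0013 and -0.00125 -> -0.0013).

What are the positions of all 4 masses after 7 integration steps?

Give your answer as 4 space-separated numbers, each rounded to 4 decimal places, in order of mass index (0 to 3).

Step 0: x=[3.0000 8.0000 13.0000 18.0000] v=[0.0000 0.0000 0.0000 0.0000]
Step 1: x=[3.2500 8.0000 13.0000 17.8750] v=[1.0000 0.0000 0.0000 -0.5000]
Step 2: x=[3.6875 8.0156 12.9844 17.6406] v=[1.7500 0.0625 -0.0625 -0.9375]
Step 3: x=[4.2051 8.0713 12.9297 17.3242] v=[2.0703 0.2227 -0.2188 -1.2656]
Step 4: x=[4.6803 8.1890 12.8170 16.9585] v=[1.9009 0.4708 -0.4508 -1.4629]
Step 5: x=[5.0091 8.3767 12.6435 16.5751] v=[1.3151 0.7506 -0.6941 -1.5337]
Step 6: x=[5.1327 8.6206 12.4281 16.2002] v=[0.4944 0.9754 -0.8617 -1.4995]
Step 7: x=[5.0507 8.8844 12.2083 15.8538] v=[-0.3280 1.0553 -0.8794 -1.3856]

Answer: 5.0507 8.8844 12.2083 15.8538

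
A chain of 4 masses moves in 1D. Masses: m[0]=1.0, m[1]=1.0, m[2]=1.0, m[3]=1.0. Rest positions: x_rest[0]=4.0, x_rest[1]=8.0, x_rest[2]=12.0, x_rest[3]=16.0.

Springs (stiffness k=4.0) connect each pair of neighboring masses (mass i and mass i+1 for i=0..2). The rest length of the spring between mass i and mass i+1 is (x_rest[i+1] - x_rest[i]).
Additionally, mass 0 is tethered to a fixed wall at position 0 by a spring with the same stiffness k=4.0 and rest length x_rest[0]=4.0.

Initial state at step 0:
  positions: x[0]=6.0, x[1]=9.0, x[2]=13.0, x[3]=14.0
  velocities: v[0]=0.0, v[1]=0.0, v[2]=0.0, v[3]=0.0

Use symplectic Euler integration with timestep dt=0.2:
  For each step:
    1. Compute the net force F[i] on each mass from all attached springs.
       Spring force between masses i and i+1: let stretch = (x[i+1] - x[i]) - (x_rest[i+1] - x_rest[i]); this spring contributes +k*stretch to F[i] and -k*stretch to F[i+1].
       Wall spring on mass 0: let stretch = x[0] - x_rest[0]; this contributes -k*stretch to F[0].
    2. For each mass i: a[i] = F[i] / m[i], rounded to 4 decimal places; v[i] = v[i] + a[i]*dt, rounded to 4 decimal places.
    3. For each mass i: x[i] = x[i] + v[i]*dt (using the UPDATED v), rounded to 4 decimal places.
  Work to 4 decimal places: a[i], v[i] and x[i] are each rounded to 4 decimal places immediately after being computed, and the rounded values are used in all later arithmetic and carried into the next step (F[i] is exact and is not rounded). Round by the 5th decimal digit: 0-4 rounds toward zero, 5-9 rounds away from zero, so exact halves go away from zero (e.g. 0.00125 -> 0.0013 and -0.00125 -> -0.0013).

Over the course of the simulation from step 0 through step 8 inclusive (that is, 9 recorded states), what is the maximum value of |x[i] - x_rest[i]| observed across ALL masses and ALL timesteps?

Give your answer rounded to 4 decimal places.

Step 0: x=[6.0000 9.0000 13.0000 14.0000] v=[0.0000 0.0000 0.0000 0.0000]
Step 1: x=[5.5200 9.1600 12.5200 14.4800] v=[-2.4000 0.8000 -2.4000 2.4000]
Step 2: x=[4.7392 9.2752 11.8160 15.2864] v=[-3.9040 0.5760 -3.5200 4.0320]
Step 3: x=[3.9259 9.0712 11.2607 16.1775] v=[-4.0666 -1.0202 -2.7763 4.4557]
Step 4: x=[3.3077 8.3942 11.1418 16.9220] v=[-3.0911 -3.3848 -0.5945 3.7223]
Step 5: x=[2.9741 7.3430 11.5081 17.3816] v=[-1.6681 -5.2559 1.8316 2.2981]
Step 6: x=[2.8636 6.2592 12.1478 17.5415] v=[-0.5523 -5.4189 3.1983 0.7993]
Step 7: x=[2.8383 5.5743 12.7083 17.4784] v=[-0.1267 -3.4245 2.8024 -0.3157]
Step 8: x=[2.7966 5.5931 12.8906 17.2920] v=[-0.2085 0.0939 0.9113 -0.9318]
Max displacement = 2.4257

Answer: 2.4257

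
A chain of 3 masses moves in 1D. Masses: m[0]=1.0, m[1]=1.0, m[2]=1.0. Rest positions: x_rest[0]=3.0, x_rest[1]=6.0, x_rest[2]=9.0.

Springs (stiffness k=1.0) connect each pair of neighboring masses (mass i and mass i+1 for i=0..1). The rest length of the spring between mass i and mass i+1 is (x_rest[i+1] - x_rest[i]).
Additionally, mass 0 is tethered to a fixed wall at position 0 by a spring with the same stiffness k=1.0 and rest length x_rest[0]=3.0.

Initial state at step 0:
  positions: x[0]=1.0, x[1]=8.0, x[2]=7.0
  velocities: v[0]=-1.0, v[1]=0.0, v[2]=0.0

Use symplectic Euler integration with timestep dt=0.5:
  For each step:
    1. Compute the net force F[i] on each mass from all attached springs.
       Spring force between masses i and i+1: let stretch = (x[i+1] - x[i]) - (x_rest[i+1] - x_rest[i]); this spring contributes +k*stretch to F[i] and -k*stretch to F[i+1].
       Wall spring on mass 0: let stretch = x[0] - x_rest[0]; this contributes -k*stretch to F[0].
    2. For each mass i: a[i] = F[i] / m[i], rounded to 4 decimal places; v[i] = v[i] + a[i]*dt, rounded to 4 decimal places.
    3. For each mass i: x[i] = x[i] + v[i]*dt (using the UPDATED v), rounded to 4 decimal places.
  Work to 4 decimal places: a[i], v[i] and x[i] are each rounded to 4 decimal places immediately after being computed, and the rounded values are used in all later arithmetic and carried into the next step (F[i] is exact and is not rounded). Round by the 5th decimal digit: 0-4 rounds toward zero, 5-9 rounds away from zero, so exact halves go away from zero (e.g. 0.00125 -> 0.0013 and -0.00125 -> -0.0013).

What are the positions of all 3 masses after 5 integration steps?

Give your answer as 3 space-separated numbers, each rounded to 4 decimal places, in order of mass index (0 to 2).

Answer: 1.7305 6.1681 8.0899

Derivation:
Step 0: x=[1.0000 8.0000 7.0000] v=[-1.0000 0.0000 0.0000]
Step 1: x=[2.0000 6.0000 8.0000] v=[2.0000 -4.0000 2.0000]
Step 2: x=[3.5000 3.5000 9.2500] v=[3.0000 -5.0000 2.5000]
Step 3: x=[4.1250 2.4375 9.8125] v=[1.2500 -2.1250 1.1250]
Step 4: x=[3.2969 3.6407 9.2813] v=[-1.6563 2.4063 -1.0625]
Step 5: x=[1.7305 6.1681 8.0899] v=[-3.1329 5.0547 -2.3828]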